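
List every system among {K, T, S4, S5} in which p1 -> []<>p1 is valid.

S4-tableau for the negation ~(p1 -> []<>p1):
1. ~(p1 -> []<>p1), w0
2. p1, w0
3. ~[]<>p1, w0
4. ~<>p1, w1
5. ~p1, w1
Accessibility: w0Rw0, w0Rw1, w1Rw1
Complete open branch: countermodel on an S4-frame, so not valid in S4, nor in K, T (the same frame is also a K-frame and a T-frame).
S5-tableau for the negation ~(p1 -> []<>p1):
1. ~(p1 -> []<>p1), w0
2. p1, w0
3. ~[]<>p1, w0
4. ~<>p1, w1
5. ~p1, w0
Accessibility: w0Rw0, w0Rw1, w1Rw0, w1Rw1
Branch closes: p1 and ~p1 both at w0.
Every branch closes (one shown): valid in S5.

S5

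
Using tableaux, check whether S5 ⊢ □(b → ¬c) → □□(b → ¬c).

Tableau for the negation ¬(□(b → ¬c) → □□(b → ¬c)):
1. ¬(□(b → ¬c) → □□(b → ¬c)), u
2. □(b → ¬c), u   [¬→-rule on 1]
3. ¬□□(b → ¬c), u   [¬→-rule on 1]
4. b → ¬c, u   [□-rule on 2 via uRu]
5. ¬c, u   [→-rule on 4 (branches; this branch)]
6. ¬□(b → ¬c), v   [¬□-rule on 3: fresh world v, uRv]
7. b → ¬c, v   [□-rule on 2 via uRv]
8. ¬c, v   [→-rule on 7 (branches; this branch)]
9. ¬(b → ¬c), w   [¬□-rule on 6: fresh world w, vRw]
10. b, w   [¬→-rule on 9]
11. c, w   [¬→-rule on 9]
12. b → ¬c, w   [□-rule on 2 via uRw]
13. ¬c, w   [→-rule on 12 (branches; this branch)]
Accessibility: uRu, uRv, uRw, vRu, vRv, vRw, wRu, wRv, wRw
Branch closes: c and ¬c both at w.
All branches of the negation close; one closing branch shown above.

Yes, valid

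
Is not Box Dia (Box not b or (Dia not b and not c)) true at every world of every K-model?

Tableau for the negation Box Dia (Box not b or (Dia not b and not c)):
1. Box Dia (Box not b or (Dia not b and not c)), 0
The negation has an open branch (countermodel exists).

No, not valid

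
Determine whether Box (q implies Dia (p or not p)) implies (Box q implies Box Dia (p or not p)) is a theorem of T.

Valid

Tableau for the negation not (Box (q implies Dia (p or not p)) implies (Box q implies Box Dia (p or not p))):
1. not (Box (q implies Dia (p or not p)) implies (Box q implies Box Dia (p or not p))), 0
2. Box (q implies Dia (p or not p)), 0
3. not (Box q implies Box Dia (p or not p)), 0
4. Box q, 0
5. not Box Dia (p or not p), 0
6. q implies Dia (p or not p), 0
7. q, 0
8. Dia (p or not p), 0
9. not Dia (p or not p), 1
10. q implies Dia (p or not p), 1
11. q, 1
12. not (p or not p), 1
13. not p, 1
14. p, 1
Accessibility: 0R0, 0R1, 1R1
Branch closes: p and not p both at 1.
All branches of the negation close; one closing branch shown above.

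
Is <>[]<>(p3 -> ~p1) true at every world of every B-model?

Invalid (countermodel exists)

Tableau for the negation ~<>[]<>(p3 -> ~p1):
1. ~<>[]<>(p3 -> ~p1), u
2. ~[]<>(p3 -> ~p1), u
3. ~<>(p3 -> ~p1), v
4. ~[]<>(p3 -> ~p1), v
5. ~(p3 -> ~p1), u
6. p3, u
7. p1, u
8. ~(p3 -> ~p1), v
9. p3, v
10. p1, v
11. ~<>(p3 -> ~p1), w
12. ~(p3 -> ~p1), w
13. p3, w
14. p1, w
Accessibility: uRu, uRv, vRu, vRv, vRw, wRv, wRw
The negation has an open branch (countermodel exists).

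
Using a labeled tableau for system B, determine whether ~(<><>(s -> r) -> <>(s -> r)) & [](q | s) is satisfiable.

Satisfiable

1. ~(<><>(s -> r) -> <>(s -> r)) & [](q | s), w0
2. ~(<><>(s -> r) -> <>(s -> r)), w0   [&-rule on 1]
3. [](q | s), w0   [&-rule on 1]
4. <><>(s -> r), w0   [~->-rule on 2]
5. ~<>(s -> r), w0   [~->-rule on 2]
6. q | s, w0   [[]-rule on 3 via w0Rw0]
7. ~(s -> r), w0   [~<>-rule on 5 via w0Rw0]
8. s, w0   [~->-rule on 7]
9. ~r, w0   [~->-rule on 7]
10. <>(s -> r), w1   [<>-rule on 4: fresh world w1, w0Rw1]
11. q | s, w1   [[]-rule on 3 via w0Rw1]
12. ~(s -> r), w1   [~<>-rule on 5 via w0Rw1]
13. s, w1   [~->-rule on 12]
14. ~r, w1   [~->-rule on 12]
15. s -> r, w2   [<>-rule on 10: fresh world w2, w1Rw2]
16. r, w2   [->-rule on 15 (branches; this branch)]
Accessibility: w0Rw0, w0Rw1, w1Rw0, w1Rw1, w1Rw2, w2Rw1, w2Rw2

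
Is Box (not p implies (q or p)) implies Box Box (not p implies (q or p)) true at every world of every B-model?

Not valid

Tableau for the negation not (Box (not p implies (q or p)) implies Box Box (not p implies (q or p))):
1. not (Box (not p implies (q or p)) implies Box Box (not p implies (q or p))), 0
2. Box (not p implies (q or p)), 0
3. not Box Box (not p implies (q or p)), 0
4. not p implies (q or p), 0
5. q or p, 0
6. p, 0
7. not Box (not p implies (q or p)), 1
8. not p implies (q or p), 1
9. q or p, 1
10. p, 1
11. not (not p implies (q or p)), 2
12. not p, 2
13. not (q or p), 2
14. not q, 2
Accessibility: 0R0, 0R1, 1R0, 1R1, 1R2, 2R1, 2R2
The negation has an open branch (countermodel exists).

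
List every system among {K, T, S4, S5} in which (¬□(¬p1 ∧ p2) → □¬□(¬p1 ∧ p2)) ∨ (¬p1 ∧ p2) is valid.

S5

S5-tableau for the negation ¬((¬□(¬p1 ∧ p2) → □¬□(¬p1 ∧ p2)) ∨ (¬p1 ∧ p2)):
1. ¬((¬□(¬p1 ∧ p2) → □¬□(¬p1 ∧ p2)) ∨ (¬p1 ∧ p2)), u
2. ¬(¬□(¬p1 ∧ p2) → □¬□(¬p1 ∧ p2)), u
3. ¬(¬p1 ∧ p2), u
4. ¬□(¬p1 ∧ p2), u
5. ¬□¬□(¬p1 ∧ p2), u
6. ¬p2, u
7. ¬(¬p1 ∧ p2), v
8. ¬p2, v
9. □(¬p1 ∧ p2), w
10. ¬p1 ∧ p2, u
11. ¬p1, u
12. p2, u
Accessibility: uRu, uRv, uRw, vRu, vRv, vRw, wRu, wRv, wRw
Branch closes: p2 and ¬p2 both at u.
Every branch closes (one shown): valid in S5.
S4-tableau for the negation ¬((¬□(¬p1 ∧ p2) → □¬□(¬p1 ∧ p2)) ∨ (¬p1 ∧ p2)):
1. ¬((¬□(¬p1 ∧ p2) → □¬□(¬p1 ∧ p2)) ∨ (¬p1 ∧ p2)), u
2. ¬(¬□(¬p1 ∧ p2) → □¬□(¬p1 ∧ p2)), u
3. ¬(¬p1 ∧ p2), u
4. ¬□(¬p1 ∧ p2), u
5. ¬□¬□(¬p1 ∧ p2), u
6. ¬p2, u
7. ¬(¬p1 ∧ p2), v
8. ¬p2, v
9. □(¬p1 ∧ p2), w
10. ¬p1 ∧ p2, w
11. ¬p1, w
12. p2, w
Accessibility: uRu, uRv, uRw, vRv, wRw
Complete open branch: countermodel on an S4-frame, so not valid in S4, nor in K, T (the same frame is also a K-frame and a T-frame).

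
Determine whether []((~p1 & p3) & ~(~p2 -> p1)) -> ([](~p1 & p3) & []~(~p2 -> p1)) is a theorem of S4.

Tableau for the negation ~([]((~p1 & p3) & ~(~p2 -> p1)) -> ([](~p1 & p3) & []~(~p2 -> p1))):
1. ~([]((~p1 & p3) & ~(~p2 -> p1)) -> ([](~p1 & p3) & []~(~p2 -> p1))), u
2. []((~p1 & p3) & ~(~p2 -> p1)), u
3. ~([](~p1 & p3) & []~(~p2 -> p1)), u
4. (~p1 & p3) & ~(~p2 -> p1), u
5. ~p1 & p3, u
6. ~(~p2 -> p1), u
7. ~p1, u
8. p3, u
9. ~p2, u
10. ~[]~(~p2 -> p1), u
11. ~p2 -> p1, v
12. (~p1 & p3) & ~(~p2 -> p1), v
13. ~p1 & p3, v
14. ~(~p2 -> p1), v
15. ~p1, v
16. p3, v
17. ~p2, v
18. p1, v
Accessibility: uRu, uRv, vRv
Branch closes: p1 and ~p1 both at v.
Every branch of the negation's tableau closes; the branch above is one of them.

Valid in S4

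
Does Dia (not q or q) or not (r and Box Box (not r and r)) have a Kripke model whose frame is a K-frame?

1. Dia (not q or q) or not (r and Box Box (not r and r)), w0
2. not (r and Box Box (not r and r)), w0
3. not Box Box (not r and r), w0
4. not Box (not r and r), w1
5. not (not r and r), w2
6. not r, w2
Accessibility: w0Rw1, w1Rw2

Satisfiable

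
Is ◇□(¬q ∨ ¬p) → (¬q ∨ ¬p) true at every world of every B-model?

Tableau for the negation ¬(◇□(¬q ∨ ¬p) → (¬q ∨ ¬p)):
1. ¬(◇□(¬q ∨ ¬p) → (¬q ∨ ¬p)), u
2. ◇□(¬q ∨ ¬p), u   [¬→-rule on 1]
3. ¬(¬q ∨ ¬p), u   [¬→-rule on 1]
4. q, u   [¬∨-rule on 3]
5. p, u   [¬∨-rule on 3]
6. □(¬q ∨ ¬p), v   [◇-rule on 2: fresh world v, uRv]
7. ¬q ∨ ¬p, u   [□-rule on 6 via vRu]
8. ¬q ∨ ¬p, v   [□-rule on 6 via vRv]
9. ¬p, u   [∨-rule on 7 (branches; this branch)]
Accessibility: uRu, uRv, vRu, vRv
Branch closes: p and ¬p both at u.
All branches of the negation close; one closing branch shown above.

Valid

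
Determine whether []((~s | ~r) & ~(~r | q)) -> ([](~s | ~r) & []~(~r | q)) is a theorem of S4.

Yes, valid

Tableau for the negation ~([]((~s | ~r) & ~(~r | q)) -> ([](~s | ~r) & []~(~r | q))):
1. ~([]((~s | ~r) & ~(~r | q)) -> ([](~s | ~r) & []~(~r | q))), w0
2. []((~s | ~r) & ~(~r | q)), w0
3. ~([](~s | ~r) & []~(~r | q)), w0
4. (~s | ~r) & ~(~r | q), w0
5. ~s | ~r, w0
6. ~(~r | q), w0
7. r, w0
8. ~q, w0
9. ~[](~s | ~r), w0
10. ~s, w0
11. ~(~s | ~r), w1
12. s, w1
13. r, w1
14. (~s | ~r) & ~(~r | q), w1
15. ~s | ~r, w1
16. ~(~r | q), w1
17. ~q, w1
18. ~r, w1
Accessibility: w0Rw0, w0Rw1, w1Rw1
Branch closes: r and ~r both at w1.
Every branch of the negation's tableau closes; the branch above is one of them.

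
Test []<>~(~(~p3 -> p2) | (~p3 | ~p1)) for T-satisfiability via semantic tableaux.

Satisfiable (open branch found)

1. []<>~(~(~p3 -> p2) | (~p3 | ~p1)), 0
2. <>~(~(~p3 -> p2) | (~p3 | ~p1)), 0   [[]-rule on 1 via 0R0]
3. ~(~(~p3 -> p2) | (~p3 | ~p1)), 1   [<>-rule on 2: fresh world 1, 0R1]
4. ~p3 -> p2, 1   [~|-rule on 3]
5. ~(~p3 | ~p1), 1   [~|-rule on 3]
6. p3, 1   [~|-rule on 5]
7. p1, 1   [~|-rule on 5]
8. <>~(~(~p3 -> p2) | (~p3 | ~p1)), 1   [[]-rule on 1 via 0R1]
9. p2, 1   [->-rule on 4 (branches; this branch)]
10. ~(~(~p3 -> p2) | (~p3 | ~p1)), 2   [<>-rule on 8: fresh world 2, 1R2]
11. ~p3 -> p2, 2   [~|-rule on 10]
12. ~(~p3 | ~p1), 2   [~|-rule on 10]
13. p3, 2   [~|-rule on 12]
14. p1, 2   [~|-rule on 12]
15. p2, 2   [->-rule on 11 (branches; this branch)]
Accessibility: 0R0, 0R1, 1R1, 1R2, 2R2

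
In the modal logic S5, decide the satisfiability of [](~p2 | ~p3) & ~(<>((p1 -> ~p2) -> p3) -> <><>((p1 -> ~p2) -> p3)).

1. [](~p2 | ~p3) & ~(<>((p1 -> ~p2) -> p3) -> <><>((p1 -> ~p2) -> p3)), 0
2. [](~p2 | ~p3), 0
3. ~(<>((p1 -> ~p2) -> p3) -> <><>((p1 -> ~p2) -> p3)), 0
4. <>((p1 -> ~p2) -> p3), 0
5. ~<><>((p1 -> ~p2) -> p3), 0
6. ~p2 | ~p3, 0
7. ~<>((p1 -> ~p2) -> p3), 0
8. ~((p1 -> ~p2) -> p3), 0
9. p1 -> ~p2, 0
10. ~p3, 0
11. ~p2, 0
12. (p1 -> ~p2) -> p3, 1
13. ~p2 | ~p3, 1
14. ~<>((p1 -> ~p2) -> p3), 1
15. ~((p1 -> ~p2) -> p3), 1
16. p1 -> ~p2, 1
17. ~p3, 1
18. ~(p1 -> ~p2), 1
19. p1, 1
20. p2, 1
21. ~p2, 1
Accessibility: 0R0, 0R1, 1R0, 1R1
Branch closes: p2 and ~p2 both at 1.
All branches of the tableau close; one closing branch shown above.

Unsatisfiable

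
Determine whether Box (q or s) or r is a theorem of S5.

Tableau for the negation not (Box (q or s) or r):
1. not (Box (q or s) or r), u
2. not Box (q or s), u   [neg-or-rule on 1]
3. not r, u   [neg-or-rule on 1]
4. not (q or s), v   [neg-Box-rule on 2: fresh world v, uRv]
5. not q, v   [neg-or-rule on 4]
6. not s, v   [neg-or-rule on 4]
Accessibility: uRu, uRv, vRu, vRv
The negation has an open branch (countermodel exists).

Invalid (countermodel exists)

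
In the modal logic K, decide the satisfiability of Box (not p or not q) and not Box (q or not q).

1. Box (not p or not q) and not Box (q or not q), 0
2. Box (not p or not q), 0   [and-rule on 1]
3. not Box (q or not q), 0   [and-rule on 1]
4. not (q or not q), 1   [neg-Box-rule on 3: fresh world 1, 0R1]
5. not q, 1   [neg-or-rule on 4]
6. q, 1   [neg-or-rule on 4]
Accessibility: 0R1
Branch closes: q and not q both at 1.
All branches of the tableau close; one closing branch shown above.

Unsatisfiable (every branch closes)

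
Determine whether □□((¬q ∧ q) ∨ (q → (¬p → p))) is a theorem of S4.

No, not valid

Tableau for the negation ¬□□((¬q ∧ q) ∨ (q → (¬p → p))):
1. ¬□□((¬q ∧ q) ∨ (q → (¬p → p))), u
2. ¬□((¬q ∧ q) ∨ (q → (¬p → p))), v
3. ¬((¬q ∧ q) ∨ (q → (¬p → p))), w
4. ¬(¬q ∧ q), w
5. ¬(q → (¬p → p)), w
6. q, w
7. ¬(¬p → p), w
8. ¬p, w
Accessibility: uRu, uRv, uRw, vRv, vRw, wRw
The negation has an open branch (countermodel exists).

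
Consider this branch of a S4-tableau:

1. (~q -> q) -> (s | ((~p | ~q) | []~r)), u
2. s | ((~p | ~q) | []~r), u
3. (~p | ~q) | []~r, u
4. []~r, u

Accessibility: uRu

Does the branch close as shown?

Open

No atom appears with both signs at the same world.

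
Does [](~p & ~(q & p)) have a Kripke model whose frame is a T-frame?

1. [](~p & ~(q & p)), 0
2. ~p & ~(q & p), 0   [[]-rule on 1 via 0R0]
3. ~p, 0   [&-rule on 2]
4. ~(q & p), 0   [&-rule on 2]
Accessibility: 0R0

Yes, satisfiable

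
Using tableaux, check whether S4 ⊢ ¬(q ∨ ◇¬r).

Invalid (countermodel exists)

Tableau for the negation q ∨ ◇¬r:
1. q ∨ ◇¬r, u
2. ◇¬r, u   [∨-rule on 1 (branches; this branch)]
3. ¬r, v   [◇-rule on 2: fresh world v, uRv]
Accessibility: uRu, uRv, vRv
The negation has an open branch (countermodel exists).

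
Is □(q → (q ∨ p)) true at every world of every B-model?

Tableau for the negation ¬□(q → (q ∨ p)):
1. ¬□(q → (q ∨ p)), 0
2. ¬(q → (q ∨ p)), 1
3. q, 1
4. ¬(q ∨ p), 1
5. ¬q, 1
6. ¬p, 1
Accessibility: 0R0, 0R1, 1R0, 1R1
Branch closes: q and ¬q both at 1.
All branches of the negation close; one closing branch shown above.

Valid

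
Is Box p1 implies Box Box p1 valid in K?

Tableau for the negation not (Box p1 implies Box Box p1):
1. not (Box p1 implies Box Box p1), w0
2. Box p1, w0   [neg-implies-rule on 1]
3. not Box Box p1, w0   [neg-implies-rule on 1]
4. not Box p1, w1   [neg-Box-rule on 3: fresh world w1, w0Rw1]
5. p1, w1   [Box-rule on 2 via w0Rw1]
6. not p1, w2   [neg-Box-rule on 4: fresh world w2, w1Rw2]
Accessibility: w0Rw1, w1Rw2
The negation has an open branch (countermodel exists).

Not valid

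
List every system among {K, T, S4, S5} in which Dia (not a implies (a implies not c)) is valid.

K-tableau for the negation not Dia (not a implies (a implies not c)):
1. not Dia (not a implies (a implies not c)), 0
Complete open branch: countermodel on a K-frame, so not valid in K.
T-tableau for the negation not Dia (not a implies (a implies not c)):
1. not Dia (not a implies (a implies not c)), 0
2. not (not a implies (a implies not c)), 0
3. not a, 0
4. not (a implies not c), 0
5. a, 0
6. c, 0
Accessibility: 0R0
Branch closes: a and not a both at 0.
Every branch closes (one shown): valid in T, hence also in S4, S5 (every theorem of T is a theorem of S4 and S5).

T, S4, S5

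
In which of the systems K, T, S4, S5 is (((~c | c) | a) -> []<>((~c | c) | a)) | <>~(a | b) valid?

T, S4, S5

T-tableau for the negation ~((((~c | c) | a) -> []<>((~c | c) | a)) | <>~(a | b)):
1. ~((((~c | c) | a) -> []<>((~c | c) | a)) | <>~(a | b)), u
2. ~(((~c | c) | a) -> []<>((~c | c) | a)), u   [~|-rule on 1]
3. ~<>~(a | b), u   [~|-rule on 1]
4. (~c | c) | a, u   [~->-rule on 2]
5. ~[]<>((~c | c) | a), u   [~->-rule on 2]
6. a | b, u   [~<>-rule on 3 via uRu]
7. ~c | c, u   [|-rule on 4 (branches; this branch)]
8. b, u   [|-rule on 6 (branches; this branch)]
9. c, u   [|-rule on 7 (branches; this branch)]
10. ~<>((~c | c) | a), v   [~[]-rule on 5: fresh world v, uRv]
11. a | b, v   [~<>-rule on 3 via uRv]
12. ~((~c | c) | a), v   [~<>-rule on 10 via vRv]
13. ~(~c | c), v   [~|-rule on 12]
14. ~a, v   [~|-rule on 12]
15. c, v   [~|-rule on 13]
16. ~c, v   [~|-rule on 13]
Accessibility: uRu, uRv, vRv
Branch closes: c and ~c both at v.
Every branch closes (one shown): valid in T, hence also in S4, S5 (every theorem of T is a theorem of S4 and S5).
K-tableau for the negation ~((((~c | c) | a) -> []<>((~c | c) | a)) | <>~(a | b)):
1. ~((((~c | c) | a) -> []<>((~c | c) | a)) | <>~(a | b)), u
2. ~(((~c | c) | a) -> []<>((~c | c) | a)), u   [~|-rule on 1]
3. ~<>~(a | b), u   [~|-rule on 1]
4. (~c | c) | a, u   [~->-rule on 2]
5. ~[]<>((~c | c) | a), u   [~->-rule on 2]
6. a, u   [|-rule on 4 (branches; this branch)]
7. ~<>((~c | c) | a), v   [~[]-rule on 5: fresh world v, uRv]
8. a | b, v   [~<>-rule on 3 via uRv]
9. b, v   [|-rule on 8 (branches; this branch)]
Accessibility: uRv
Complete open branch: countermodel on a K-frame, so not valid in K.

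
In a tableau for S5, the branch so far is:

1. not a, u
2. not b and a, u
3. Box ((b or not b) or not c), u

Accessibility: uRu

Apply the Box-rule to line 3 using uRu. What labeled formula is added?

(b or not b) or not c, u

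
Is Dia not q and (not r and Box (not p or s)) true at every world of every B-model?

Tableau for the negation not (Dia not q and (not r and Box (not p or s))):
1. not (Dia not q and (not r and Box (not p or s))), w0
2. not (not r and Box (not p or s)), w0
3. not Box (not p or s), w0
4. not (not p or s), w1
5. p, w1
6. not s, w1
Accessibility: w0Rw0, w0Rw1, w1Rw0, w1Rw1
The negation has an open branch (countermodel exists).

Invalid (countermodel exists)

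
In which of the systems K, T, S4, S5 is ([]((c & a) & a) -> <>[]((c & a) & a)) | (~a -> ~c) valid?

T-tableau for the negation ~(([]((c & a) & a) -> <>[]((c & a) & a)) | (~a -> ~c)):
1. ~(([]((c & a) & a) -> <>[]((c & a) & a)) | (~a -> ~c)), u
2. ~([]((c & a) & a) -> <>[]((c & a) & a)), u   [~|-rule on 1]
3. ~(~a -> ~c), u   [~|-rule on 1]
4. []((c & a) & a), u   [~->-rule on 2]
5. ~<>[]((c & a) & a), u   [~->-rule on 2]
6. ~a, u   [~->-rule on 3]
7. c, u   [~->-rule on 3]
8. (c & a) & a, u   [[]-rule on 4 via uRu]
9. c & a, u   [&-rule on 8]
10. a, u   [&-rule on 8]
Accessibility: uRu
Branch closes: a and ~a both at u.
Every branch closes (one shown): valid in T, hence also in S4, S5 (every theorem of T is a theorem of S4 and S5).
K-tableau for the negation ~(([]((c & a) & a) -> <>[]((c & a) & a)) | (~a -> ~c)):
1. ~(([]((c & a) & a) -> <>[]((c & a) & a)) | (~a -> ~c)), u
2. ~([]((c & a) & a) -> <>[]((c & a) & a)), u   [~|-rule on 1]
3. ~(~a -> ~c), u   [~|-rule on 1]
4. []((c & a) & a), u   [~->-rule on 2]
5. ~<>[]((c & a) & a), u   [~->-rule on 2]
6. ~a, u   [~->-rule on 3]
7. c, u   [~->-rule on 3]
Complete open branch: countermodel on a K-frame, so not valid in K.

T, S4, S5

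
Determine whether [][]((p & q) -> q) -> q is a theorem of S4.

Invalid (countermodel exists)

Tableau for the negation ~([][]((p & q) -> q) -> q):
1. ~([][]((p & q) -> q) -> q), u
2. [][]((p & q) -> q), u   [~->-rule on 1]
3. ~q, u   [~->-rule on 1]
4. []((p & q) -> q), u   [[]-rule on 2 via uRu]
5. (p & q) -> q, u   [[]-rule on 4 via uRu]
6. ~(p & q), u   [->-rule on 5 (branches; this branch)]
Accessibility: uRu
The negation has an open branch (countermodel exists).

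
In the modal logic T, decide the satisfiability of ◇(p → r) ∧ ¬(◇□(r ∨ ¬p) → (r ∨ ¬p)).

1. ◇(p → r) ∧ ¬(◇□(r ∨ ¬p) → (r ∨ ¬p)), 0
2. ◇(p → r), 0
3. ¬(◇□(r ∨ ¬p) → (r ∨ ¬p)), 0
4. ◇□(r ∨ ¬p), 0
5. ¬(r ∨ ¬p), 0
6. ¬r, 0
7. p, 0
8. p → r, 1
9. r, 1
10. □(r ∨ ¬p), 2
11. r ∨ ¬p, 2
12. ¬p, 2
Accessibility: 0R0, 0R1, 0R2, 1R1, 2R2

Satisfiable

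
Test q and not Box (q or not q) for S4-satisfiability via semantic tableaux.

Unsatisfiable (every branch closes)

1. q and not Box (q or not q), 0
2. q, 0
3. not Box (q or not q), 0
4. not (q or not q), 1
5. not q, 1
6. q, 1
Accessibility: 0R0, 0R1, 1R1
Branch closes: q and not q both at 1.
(One branch shown.) All branches close.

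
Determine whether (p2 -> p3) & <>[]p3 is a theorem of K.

Not valid

Tableau for the negation ~((p2 -> p3) & <>[]p3):
1. ~((p2 -> p3) & <>[]p3), 0
2. ~<>[]p3, 0   [~&-rule on 1 (branches; this branch)]
The negation has an open branch (countermodel exists).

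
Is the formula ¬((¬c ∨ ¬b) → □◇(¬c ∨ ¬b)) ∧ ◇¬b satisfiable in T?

1. ¬((¬c ∨ ¬b) → □◇(¬c ∨ ¬b)) ∧ ◇¬b, w0
2. ¬((¬c ∨ ¬b) → □◇(¬c ∨ ¬b)), w0   [∧-rule on 1]
3. ◇¬b, w0   [∧-rule on 1]
4. ¬c ∨ ¬b, w0   [¬→-rule on 2]
5. ¬□◇(¬c ∨ ¬b), w0   [¬→-rule on 2]
6. ¬b, w0   [∨-rule on 4 (branches; this branch)]
7. ¬b, w1   [◇-rule on 3: fresh world w1, w0Rw1]
8. ¬◇(¬c ∨ ¬b), w2   [¬□-rule on 5: fresh world w2, w0Rw2]
9. ¬(¬c ∨ ¬b), w2   [¬◇-rule on 8 via w2Rw2]
10. c, w2   [¬∨-rule on 9]
11. b, w2   [¬∨-rule on 9]
Accessibility: w0Rw0, w0Rw1, w0Rw2, w1Rw1, w2Rw2

Yes, satisfiable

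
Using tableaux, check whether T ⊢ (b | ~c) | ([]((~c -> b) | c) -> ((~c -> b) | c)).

Yes, valid

Tableau for the negation ~((b | ~c) | ([]((~c -> b) | c) -> ((~c -> b) | c))):
1. ~((b | ~c) | ([]((~c -> b) | c) -> ((~c -> b) | c))), u
2. ~(b | ~c), u   [~|-rule on 1]
3. ~([]((~c -> b) | c) -> ((~c -> b) | c)), u   [~|-rule on 1]
4. ~b, u   [~|-rule on 2]
5. c, u   [~|-rule on 2]
6. []((~c -> b) | c), u   [~->-rule on 3]
7. ~((~c -> b) | c), u   [~->-rule on 3]
8. ~(~c -> b), u   [~|-rule on 7]
9. ~c, u   [~|-rule on 7]
Accessibility: uRu
Branch closes: c and ~c both at u.
Every branch of the negation's tableau closes; the branch above is one of them.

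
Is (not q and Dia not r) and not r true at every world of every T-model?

Tableau for the negation not ((not q and Dia not r) and not r):
1. not ((not q and Dia not r) and not r), 0
2. r, 0
Accessibility: 0R0
The negation has an open branch (countermodel exists).

Not valid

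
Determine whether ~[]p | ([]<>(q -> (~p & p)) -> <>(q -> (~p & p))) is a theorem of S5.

Tableau for the negation ~(~[]p | ([]<>(q -> (~p & p)) -> <>(q -> (~p & p)))):
1. ~(~[]p | ([]<>(q -> (~p & p)) -> <>(q -> (~p & p)))), u
2. []p, u   [~|-rule on 1]
3. ~([]<>(q -> (~p & p)) -> <>(q -> (~p & p))), u   [~|-rule on 1]
4. []<>(q -> (~p & p)), u   [~->-rule on 3]
5. ~<>(q -> (~p & p)), u   [~->-rule on 3]
6. p, u   [[]-rule on 2 via uRu]
7. <>(q -> (~p & p)), u   [[]-rule on 4 via uRu]
8. ~(q -> (~p & p)), u   [~<>-rule on 5 via uRu]
9. q, u   [~->-rule on 8]
10. ~(~p & p), u   [~->-rule on 8]
11. q -> (~p & p), v   [<>-rule on 7: fresh world v, uRv]
12. p, v   [[]-rule on 2 via uRv]
13. <>(q -> (~p & p)), v   [[]-rule on 4 via uRv]
14. ~(q -> (~p & p)), v   [~<>-rule on 5 via uRv]
15. q, v   [~->-rule on 14]
16. ~(~p & p), v   [~->-rule on 14]
17. ~p & p, v   [->-rule on 11 (branches; this branch)]
18. ~p, v   [&-rule on 17]
Accessibility: uRu, uRv, vRu, vRv
Branch closes: p and ~p both at v.
Every branch of the negation's tableau closes; the branch above is one of them.

Valid in S5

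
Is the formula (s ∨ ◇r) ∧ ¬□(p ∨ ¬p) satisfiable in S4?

1. (s ∨ ◇r) ∧ ¬□(p ∨ ¬p), u
2. s ∨ ◇r, u
3. ¬□(p ∨ ¬p), u
4. ◇r, u
5. ¬(p ∨ ¬p), v
6. ¬p, v
7. p, v
Accessibility: uRu, uRv, vRv
Branch closes: p and ¬p both at v.
Every branch closes; the branch above is one of them.

Unsatisfiable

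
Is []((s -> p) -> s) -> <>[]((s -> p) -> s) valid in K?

Tableau for the negation ~([]((s -> p) -> s) -> <>[]((s -> p) -> s)):
1. ~([]((s -> p) -> s) -> <>[]((s -> p) -> s)), u
2. []((s -> p) -> s), u
3. ~<>[]((s -> p) -> s), u
The negation has an open branch (countermodel exists).

Invalid (countermodel exists)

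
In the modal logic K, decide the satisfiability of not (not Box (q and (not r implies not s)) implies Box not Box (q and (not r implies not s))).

1. not (not Box (q and (not r implies not s)) implies Box not Box (q and (not r implies not s))), w0
2. not Box (q and (not r implies not s)), w0
3. not Box not Box (q and (not r implies not s)), w0
4. not (q and (not r implies not s)), w1
5. not (not r implies not s), w1
6. not r, w1
7. s, w1
8. Box (q and (not r implies not s)), w2
Accessibility: w0Rw1, w0Rw2

Satisfiable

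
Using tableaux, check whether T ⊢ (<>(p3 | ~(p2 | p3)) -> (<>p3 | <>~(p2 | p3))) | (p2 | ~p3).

Valid in T

Tableau for the negation ~((<>(p3 | ~(p2 | p3)) -> (<>p3 | <>~(p2 | p3))) | (p2 | ~p3)):
1. ~((<>(p3 | ~(p2 | p3)) -> (<>p3 | <>~(p2 | p3))) | (p2 | ~p3)), 0
2. ~(<>(p3 | ~(p2 | p3)) -> (<>p3 | <>~(p2 | p3))), 0
3. ~(p2 | ~p3), 0
4. <>(p3 | ~(p2 | p3)), 0
5. ~(<>p3 | <>~(p2 | p3)), 0
6. ~p2, 0
7. p3, 0
8. ~<>p3, 0
9. ~<>~(p2 | p3), 0
10. ~p3, 0
Accessibility: 0R0
Branch closes: p3 and ~p3 both at 0.
Every branch of the negation's tableau closes; the branch above is one of them.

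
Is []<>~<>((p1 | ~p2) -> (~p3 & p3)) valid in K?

Not valid

Tableau for the negation ~[]<>~<>((p1 | ~p2) -> (~p3 & p3)):
1. ~[]<>~<>((p1 | ~p2) -> (~p3 & p3)), w0
2. ~<>~<>((p1 | ~p2) -> (~p3 & p3)), w1
Accessibility: w0Rw1
The negation has an open branch (countermodel exists).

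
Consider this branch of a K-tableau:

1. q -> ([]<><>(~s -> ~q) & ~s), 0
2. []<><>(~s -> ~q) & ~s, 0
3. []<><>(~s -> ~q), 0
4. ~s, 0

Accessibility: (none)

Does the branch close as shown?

No, open

There is no literal clash: for every atom and world, at most one sign appears.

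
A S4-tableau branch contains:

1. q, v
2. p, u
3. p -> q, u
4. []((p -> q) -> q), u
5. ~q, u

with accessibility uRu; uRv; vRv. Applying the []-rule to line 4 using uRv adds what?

(p -> q) -> q, v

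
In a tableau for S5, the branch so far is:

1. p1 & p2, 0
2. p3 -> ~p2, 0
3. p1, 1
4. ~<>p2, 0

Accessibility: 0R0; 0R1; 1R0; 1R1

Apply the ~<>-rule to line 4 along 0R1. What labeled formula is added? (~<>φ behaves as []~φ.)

~<>φ behaves as []~φ: propagate the negated body to each accessible world.

~p2, 1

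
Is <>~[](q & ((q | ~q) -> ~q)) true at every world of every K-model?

Invalid (countermodel exists)

Tableau for the negation ~<>~[](q & ((q | ~q) -> ~q)):
1. ~<>~[](q & ((q | ~q) -> ~q)), u
The negation has an open branch (countermodel exists).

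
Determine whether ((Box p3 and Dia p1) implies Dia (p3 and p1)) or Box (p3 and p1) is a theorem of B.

Tableau for the negation not (((Box p3 and Dia p1) implies Dia (p3 and p1)) or Box (p3 and p1)):
1. not (((Box p3 and Dia p1) implies Dia (p3 and p1)) or Box (p3 and p1)), u
2. not ((Box p3 and Dia p1) implies Dia (p3 and p1)), u   [neg-or-rule on 1]
3. not Box (p3 and p1), u   [neg-or-rule on 1]
4. Box p3 and Dia p1, u   [neg-implies-rule on 2]
5. not Dia (p3 and p1), u   [neg-implies-rule on 2]
6. Box p3, u   [and-rule on 4]
7. Dia p1, u   [and-rule on 4]
8. not (p3 and p1), u   [neg-Dia-rule on 5 via uRu]
9. p3, u   [Box-rule on 6 via uRu]
10. not p1, u   [neg-and-rule on 8 (branches; this branch)]
11. not (p3 and p1), v   [neg-Box-rule on 3: fresh world v, uRv]
12. p3, v   [Box-rule on 6 via uRv]
13. not p1, v   [neg-and-rule on 11 (branches; this branch)]
14. p1, w   [Dia-rule on 7: fresh world w, uRw]
15. not (p3 and p1), w   [neg-Dia-rule on 5 via uRw]
16. p3, w   [Box-rule on 6 via uRw]
17. not p1, w   [neg-and-rule on 15 (branches; this branch)]
Accessibility: uRu, uRv, uRw, vRu, vRv, wRu, wRw
Branch closes: p1 and not p1 both at w.
Every branch of the negation's tableau closes; the branch above is one of them.

Valid in B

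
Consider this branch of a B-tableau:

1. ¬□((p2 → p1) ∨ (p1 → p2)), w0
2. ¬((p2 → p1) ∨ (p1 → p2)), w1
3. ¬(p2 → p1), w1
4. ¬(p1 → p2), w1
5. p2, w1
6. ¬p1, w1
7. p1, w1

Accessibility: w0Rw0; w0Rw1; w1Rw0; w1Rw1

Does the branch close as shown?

Both p1 and ¬p1 appear at w1.

Yes, closed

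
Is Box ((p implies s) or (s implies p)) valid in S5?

Valid

Tableau for the negation not Box ((p implies s) or (s implies p)):
1. not Box ((p implies s) or (s implies p)), u
2. not ((p implies s) or (s implies p)), v
3. not (p implies s), v
4. not (s implies p), v
5. p, v
6. not s, v
7. s, v
8. not p, v
Accessibility: uRu, uRv, vRu, vRv
Branch closes: s and not s both at v.
Every branch of the negation's tableau closes; the branch above is one of them.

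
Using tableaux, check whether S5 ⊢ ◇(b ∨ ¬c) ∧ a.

Not valid

Tableau for the negation ¬(◇(b ∨ ¬c) ∧ a):
1. ¬(◇(b ∨ ¬c) ∧ a), u
2. ¬a, u   [¬∧-rule on 1 (branches; this branch)]
Accessibility: uRu
The negation has an open branch (countermodel exists).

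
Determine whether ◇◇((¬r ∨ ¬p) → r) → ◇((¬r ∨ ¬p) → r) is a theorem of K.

Invalid (countermodel exists)

Tableau for the negation ¬(◇◇((¬r ∨ ¬p) → r) → ◇((¬r ∨ ¬p) → r)):
1. ¬(◇◇((¬r ∨ ¬p) → r) → ◇((¬r ∨ ¬p) → r)), u
2. ◇◇((¬r ∨ ¬p) → r), u
3. ¬◇((¬r ∨ ¬p) → r), u
4. ◇((¬r ∨ ¬p) → r), v
5. ¬((¬r ∨ ¬p) → r), v
6. ¬r ∨ ¬p, v
7. ¬r, v
8. ¬p, v
9. (¬r ∨ ¬p) → r, w
10. r, w
Accessibility: uRv, vRw
The negation has an open branch (countermodel exists).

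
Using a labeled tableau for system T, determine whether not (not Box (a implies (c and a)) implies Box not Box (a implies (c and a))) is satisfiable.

Satisfiable (open branch found)

1. not (not Box (a implies (c and a)) implies Box not Box (a implies (c and a))), w0
2. not Box (a implies (c and a)), w0
3. not Box not Box (a implies (c and a)), w0
4. not (a implies (c and a)), w1
5. a, w1
6. not (c and a), w1
7. not c, w1
8. Box (a implies (c and a)), w2
9. a implies (c and a), w2
10. c and a, w2
11. c, w2
12. a, w2
Accessibility: w0Rw0, w0Rw1, w0Rw2, w1Rw1, w2Rw2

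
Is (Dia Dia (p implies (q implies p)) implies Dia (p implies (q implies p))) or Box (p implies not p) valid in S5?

Tableau for the negation not ((Dia Dia (p implies (q implies p)) implies Dia (p implies (q implies p))) or Box (p implies not p)):
1. not ((Dia Dia (p implies (q implies p)) implies Dia (p implies (q implies p))) or Box (p implies not p)), u
2. not (Dia Dia (p implies (q implies p)) implies Dia (p implies (q implies p))), u
3. not Box (p implies not p), u
4. Dia Dia (p implies (q implies p)), u
5. not Dia (p implies (q implies p)), u
6. not (p implies (q implies p)), u
7. p, u
8. not (q implies p), u
9. q, u
10. not p, u
Accessibility: uRu
Branch closes: p and not p both at u.
All branches of the negation close; one closing branch shown above.

Valid in S5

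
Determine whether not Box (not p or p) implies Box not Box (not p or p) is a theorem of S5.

Tableau for the negation not (not Box (not p or p) implies Box not Box (not p or p)):
1. not (not Box (not p or p) implies Box not Box (not p or p)), u
2. not Box (not p or p), u   [neg-implies-rule on 1]
3. not Box not Box (not p or p), u   [neg-implies-rule on 1]
4. not (not p or p), v   [neg-Box-rule on 2: fresh world v, uRv]
5. p, v   [neg-or-rule on 4]
6. not p, v   [neg-or-rule on 4]
Accessibility: uRu, uRv, vRu, vRv
Branch closes: p and not p both at v.
Every branch of the negation's tableau closes; the branch above is one of them.

Yes, valid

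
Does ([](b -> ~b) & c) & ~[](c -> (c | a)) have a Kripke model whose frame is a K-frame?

1. ([](b -> ~b) & c) & ~[](c -> (c | a)), 0
2. [](b -> ~b) & c, 0   [&-rule on 1]
3. ~[](c -> (c | a)), 0   [&-rule on 1]
4. [](b -> ~b), 0   [&-rule on 2]
5. c, 0   [&-rule on 2]
6. ~(c -> (c | a)), 1   [~[]-rule on 3: fresh world 1, 0R1]
7. c, 1   [~->-rule on 6]
8. ~(c | a), 1   [~->-rule on 6]
9. ~c, 1   [~|-rule on 8]
10. ~a, 1   [~|-rule on 8]
Accessibility: 0R1
Branch closes: c and ~c both at 1.
Every branch closes; the branch above is one of them.

Unsatisfiable (every branch closes)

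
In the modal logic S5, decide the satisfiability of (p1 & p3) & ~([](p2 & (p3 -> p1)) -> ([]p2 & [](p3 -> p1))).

1. (p1 & p3) & ~([](p2 & (p3 -> p1)) -> ([]p2 & [](p3 -> p1))), 0
2. p1 & p3, 0   [&-rule on 1]
3. ~([](p2 & (p3 -> p1)) -> ([]p2 & [](p3 -> p1))), 0   [&-rule on 1]
4. p1, 0   [&-rule on 2]
5. p3, 0   [&-rule on 2]
6. [](p2 & (p3 -> p1)), 0   [~->-rule on 3]
7. ~([]p2 & [](p3 -> p1)), 0   [~->-rule on 3]
8. p2 & (p3 -> p1), 0   [[]-rule on 6 via 0R0]
9. p2, 0   [&-rule on 8]
10. p3 -> p1, 0   [&-rule on 8]
11. ~[](p3 -> p1), 0   [~&-rule on 7 (branches; this branch)]
12. ~(p3 -> p1), 1   [~[]-rule on 11: fresh world 1, 0R1]
13. p3, 1   [~->-rule on 12]
14. ~p1, 1   [~->-rule on 12]
15. p2 & (p3 -> p1), 1   [[]-rule on 6 via 0R1]
16. p2, 1   [&-rule on 15]
17. p3 -> p1, 1   [&-rule on 15]
18. p1, 1   [->-rule on 17 (branches; this branch)]
Accessibility: 0R0, 0R1, 1R0, 1R1
Branch closes: p1 and ~p1 both at 1.
All branches of the tableau close; one closing branch shown above.

Unsatisfiable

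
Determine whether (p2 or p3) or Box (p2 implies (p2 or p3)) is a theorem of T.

Valid

Tableau for the negation not ((p2 or p3) or Box (p2 implies (p2 or p3))):
1. not ((p2 or p3) or Box (p2 implies (p2 or p3))), u
2. not (p2 or p3), u   [neg-or-rule on 1]
3. not Box (p2 implies (p2 or p3)), u   [neg-or-rule on 1]
4. not p2, u   [neg-or-rule on 2]
5. not p3, u   [neg-or-rule on 2]
6. not (p2 implies (p2 or p3)), v   [neg-Box-rule on 3: fresh world v, uRv]
7. p2, v   [neg-implies-rule on 6]
8. not (p2 or p3), v   [neg-implies-rule on 6]
9. not p2, v   [neg-or-rule on 8]
10. not p3, v   [neg-or-rule on 8]
Accessibility: uRu, uRv, vRv
Branch closes: p2 and not p2 both at v.
All branches of the negation close; one closing branch shown above.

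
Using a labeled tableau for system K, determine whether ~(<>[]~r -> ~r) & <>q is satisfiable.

Satisfiable (open branch found)

1. ~(<>[]~r -> ~r) & <>q, u
2. ~(<>[]~r -> ~r), u   [&-rule on 1]
3. <>q, u   [&-rule on 1]
4. <>[]~r, u   [~->-rule on 2]
5. r, u   [~->-rule on 2]
6. q, v   [<>-rule on 3: fresh world v, uRv]
7. []~r, w   [<>-rule on 4: fresh world w, uRw]
Accessibility: uRv, uRw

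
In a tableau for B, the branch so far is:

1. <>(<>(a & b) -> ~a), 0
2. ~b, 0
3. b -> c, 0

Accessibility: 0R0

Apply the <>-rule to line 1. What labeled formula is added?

a fresh world 1 with 0R1, and <>(a & b) -> ~a at 1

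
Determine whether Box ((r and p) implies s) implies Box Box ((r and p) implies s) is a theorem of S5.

Yes, valid

Tableau for the negation not (Box ((r and p) implies s) implies Box Box ((r and p) implies s)):
1. not (Box ((r and p) implies s) implies Box Box ((r and p) implies s)), w0
2. Box ((r and p) implies s), w0
3. not Box Box ((r and p) implies s), w0
4. (r and p) implies s, w0
5. not (r and p), w0
6. not p, w0
7. not Box ((r and p) implies s), w1
8. (r and p) implies s, w1
9. not (r and p), w1
10. not p, w1
11. not ((r and p) implies s), w2
12. r and p, w2
13. not s, w2
14. r, w2
15. p, w2
16. (r and p) implies s, w2
17. not (r and p), w2
18. not p, w2
Accessibility: w0Rw0, w0Rw1, w0Rw2, w1Rw0, w1Rw1, w1Rw2, w2Rw0, w2Rw1, w2Rw2
Branch closes: p and not p both at w2.
Every branch of the negation's tableau closes; the branch above is one of them.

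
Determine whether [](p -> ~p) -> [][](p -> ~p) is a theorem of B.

Tableau for the negation ~([](p -> ~p) -> [][](p -> ~p)):
1. ~([](p -> ~p) -> [][](p -> ~p)), w0
2. [](p -> ~p), w0   [~->-rule on 1]
3. ~[][](p -> ~p), w0   [~->-rule on 1]
4. p -> ~p, w0   [[]-rule on 2 via w0Rw0]
5. ~p, w0   [->-rule on 4 (branches; this branch)]
6. ~[](p -> ~p), w1   [~[]-rule on 3: fresh world w1, w0Rw1]
7. p -> ~p, w1   [[]-rule on 2 via w0Rw1]
8. ~p, w1   [->-rule on 7 (branches; this branch)]
9. ~(p -> ~p), w2   [~[]-rule on 6: fresh world w2, w1Rw2]
10. p, w2   [~->-rule on 9]
Accessibility: w0Rw0, w0Rw1, w1Rw0, w1Rw1, w1Rw2, w2Rw1, w2Rw2
The negation has an open branch (countermodel exists).

No, not valid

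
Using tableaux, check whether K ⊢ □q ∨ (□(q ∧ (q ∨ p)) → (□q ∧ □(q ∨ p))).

Valid

Tableau for the negation ¬(□q ∨ (□(q ∧ (q ∨ p)) → (□q ∧ □(q ∨ p)))):
1. ¬(□q ∨ (□(q ∧ (q ∨ p)) → (□q ∧ □(q ∨ p)))), w0
2. ¬□q, w0
3. ¬(□(q ∧ (q ∨ p)) → (□q ∧ □(q ∨ p))), w0
4. □(q ∧ (q ∨ p)), w0
5. ¬(□q ∧ □(q ∨ p)), w0
6. ¬□(q ∨ p), w0
7. ¬q, w1
8. q ∧ (q ∨ p), w1
9. q, w1
10. q ∨ p, w1
Accessibility: w0Rw1
Branch closes: q and ¬q both at w1.
All branches of the negation close; one closing branch shown above.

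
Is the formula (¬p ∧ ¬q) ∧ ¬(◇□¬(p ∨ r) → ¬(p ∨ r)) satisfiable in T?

1. (¬p ∧ ¬q) ∧ ¬(◇□¬(p ∨ r) → ¬(p ∨ r)), 0
2. ¬p ∧ ¬q, 0   [∧-rule on 1]
3. ¬(◇□¬(p ∨ r) → ¬(p ∨ r)), 0   [∧-rule on 1]
4. ¬p, 0   [∧-rule on 2]
5. ¬q, 0   [∧-rule on 2]
6. ◇□¬(p ∨ r), 0   [¬→-rule on 3]
7. p ∨ r, 0   [¬→-rule on 3]
8. r, 0   [∨-rule on 7 (branches; this branch)]
9. □¬(p ∨ r), 1   [◇-rule on 6: fresh world 1, 0R1]
10. ¬(p ∨ r), 1   [□-rule on 9 via 1R1]
11. ¬p, 1   [¬∨-rule on 10]
12. ¬r, 1   [¬∨-rule on 10]
Accessibility: 0R0, 0R1, 1R1

Yes, satisfiable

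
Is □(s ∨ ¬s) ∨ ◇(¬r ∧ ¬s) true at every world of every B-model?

Valid

Tableau for the negation ¬(□(s ∨ ¬s) ∨ ◇(¬r ∧ ¬s)):
1. ¬(□(s ∨ ¬s) ∨ ◇(¬r ∧ ¬s)), w0
2. ¬□(s ∨ ¬s), w0
3. ¬◇(¬r ∧ ¬s), w0
4. ¬(¬r ∧ ¬s), w0
5. s, w0
6. ¬(s ∨ ¬s), w1
7. ¬s, w1
8. s, w1
Accessibility: w0Rw0, w0Rw1, w1Rw0, w1Rw1
Branch closes: s and ¬s both at w1.
Every branch of the negation's tableau closes; the branch above is one of them.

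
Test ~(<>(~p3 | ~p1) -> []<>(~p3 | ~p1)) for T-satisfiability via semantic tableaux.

Satisfiable

1. ~(<>(~p3 | ~p1) -> []<>(~p3 | ~p1)), 0
2. <>(~p3 | ~p1), 0
3. ~[]<>(~p3 | ~p1), 0
4. ~p3 | ~p1, 1
5. ~p1, 1
6. ~<>(~p3 | ~p1), 2
7. ~(~p3 | ~p1), 2
8. p3, 2
9. p1, 2
Accessibility: 0R0, 0R1, 0R2, 1R1, 2R2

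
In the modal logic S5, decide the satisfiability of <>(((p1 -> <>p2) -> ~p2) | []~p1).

1. <>(((p1 -> <>p2) -> ~p2) | []~p1), 0
2. ((p1 -> <>p2) -> ~p2) | []~p1, 1
3. []~p1, 1
4. ~p1, 0
5. ~p1, 1
Accessibility: 0R0, 0R1, 1R0, 1R1

Satisfiable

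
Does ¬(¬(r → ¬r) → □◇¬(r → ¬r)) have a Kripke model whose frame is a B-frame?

Unsatisfiable

1. ¬(¬(r → ¬r) → □◇¬(r → ¬r)), u
2. ¬(r → ¬r), u
3. ¬□◇¬(r → ¬r), u
4. r, u
5. ¬◇¬(r → ¬r), v
6. r → ¬r, u
7. r → ¬r, v
8. ¬r, u
Accessibility: uRu, uRv, vRu, vRv
Branch closes: r and ¬r both at u.
(One branch shown.) All branches close.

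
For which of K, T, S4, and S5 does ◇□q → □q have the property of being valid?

S5-tableau for the negation ¬(◇□q → □q):
1. ¬(◇□q → □q), w0
2. ◇□q, w0
3. ¬□q, w0
4. □q, w1
5. q, w0
6. q, w1
7. ¬q, w2
8. q, w2
Accessibility: w0Rw0, w0Rw1, w0Rw2, w1Rw0, w1Rw1, w1Rw2, w2Rw0, w2Rw1, w2Rw2
Branch closes: q and ¬q both at w2.
Every branch closes (one shown): valid in S5.
S4-tableau for the negation ¬(◇□q → □q):
1. ¬(◇□q → □q), w0
2. ◇□q, w0
3. ¬□q, w0
4. □q, w1
5. q, w1
6. ¬q, w2
Accessibility: w0Rw0, w0Rw1, w0Rw2, w1Rw1, w2Rw2
Complete open branch: countermodel on an S4-frame, so not valid in S4, nor in K, T (the same frame is also a K-frame and a T-frame).

S5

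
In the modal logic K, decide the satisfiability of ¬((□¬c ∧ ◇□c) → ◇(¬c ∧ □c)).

1. ¬((□¬c ∧ ◇□c) → ◇(¬c ∧ □c)), u
2. □¬c ∧ ◇□c, u
3. ¬◇(¬c ∧ □c), u
4. □¬c, u
5. ◇□c, u
6. □c, v
7. ¬(¬c ∧ □c), v
8. ¬c, v
9. ¬□c, v
10. ¬c, w
11. c, w
Accessibility: uRv, vRw
Branch closes: c and ¬c both at w.
All branches of the tableau close; one closing branch shown above.

Unsatisfiable (every branch closes)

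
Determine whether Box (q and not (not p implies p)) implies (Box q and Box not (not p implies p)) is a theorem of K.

Tableau for the negation not (Box (q and not (not p implies p)) implies (Box q and Box not (not p implies p))):
1. not (Box (q and not (not p implies p)) implies (Box q and Box not (not p implies p))), w0
2. Box (q and not (not p implies p)), w0
3. not (Box q and Box not (not p implies p)), w0
4. not Box not (not p implies p), w0
5. not p implies p, w1
6. q and not (not p implies p), w1
7. q, w1
8. not (not p implies p), w1
9. not p, w1
10. p, w1
Accessibility: w0Rw1
Branch closes: p and not p both at w1.
Every branch of the negation's tableau closes; the branch above is one of them.

Yes, valid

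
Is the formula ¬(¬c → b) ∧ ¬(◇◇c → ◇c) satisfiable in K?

1. ¬(¬c → b) ∧ ¬(◇◇c → ◇c), w0
2. ¬(¬c → b), w0
3. ¬(◇◇c → ◇c), w0
4. ¬c, w0
5. ¬b, w0
6. ◇◇c, w0
7. ¬◇c, w0
8. ◇c, w1
9. ¬c, w1
10. c, w2
Accessibility: w0Rw1, w1Rw2

Yes, satisfiable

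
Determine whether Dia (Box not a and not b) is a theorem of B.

Tableau for the negation not Dia (Box not a and not b):
1. not Dia (Box not a and not b), u
2. not (Box not a and not b), u   [neg-Dia-rule on 1 via uRu]
3. b, u   [neg-and-rule on 2 (branches; this branch)]
Accessibility: uRu
The negation has an open branch (countermodel exists).

Invalid (countermodel exists)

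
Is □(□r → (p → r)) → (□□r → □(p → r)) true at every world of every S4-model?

Tableau for the negation ¬(□(□r → (p → r)) → (□□r → □(p → r))):
1. ¬(□(□r → (p → r)) → (□□r → □(p → r))), w0
2. □(□r → (p → r)), w0
3. ¬(□□r → □(p → r)), w0
4. □□r, w0
5. ¬□(p → r), w0
6. □r → (p → r), w0
7. □r, w0
8. r, w0
9. p → r, w0
10. ¬(p → r), w1
11. p, w1
12. ¬r, w1
13. □r → (p → r), w1
14. □r, w1
15. r, w1
Accessibility: w0Rw0, w0Rw1, w1Rw1
Branch closes: r and ¬r both at w1.
Every branch of the negation's tableau closes; the branch above is one of them.

Valid in S4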